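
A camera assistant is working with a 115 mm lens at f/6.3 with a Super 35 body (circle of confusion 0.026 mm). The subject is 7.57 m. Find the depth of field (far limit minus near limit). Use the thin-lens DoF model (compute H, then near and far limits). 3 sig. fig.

1.41 m

Hyperfocal distance H = f²/(N·c) + f = 115²/(6.3 × 0.026) + 115 = 13225/0.1638 + 115 ≈ 80853.7 mm ≈ 80.85 m.
Near limit Dn = s·(H − f)/(H + s − 2f) = 7570 × (80853.7 − 115) / (80853.7 + 7570 − 2 × 115) = 7570 × 80738.7 / 88193.7 ≈ 6930.1 mm.
Far limit Df = s·(H − f)/(H − s) = 7570 × (80853.7 − 115) / (80853.7 − 7570) = 7570 × 80738.7 / 73283.7 ≈ 8340.1 mm.
Depth of field = Df − Dn = 8340.1 − 6930.1 ≈ 1410.0 mm ≈ 1.41 m.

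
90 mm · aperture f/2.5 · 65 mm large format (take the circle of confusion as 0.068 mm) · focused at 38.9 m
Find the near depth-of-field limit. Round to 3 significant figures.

21.4 m

Hyperfocal distance H = f²/(N·c) + f = 90²/(2.5 × 0.068) + 90 = 8100/0.17 + 90 ≈ 47737.1 mm ≈ 47.74 m.
Near limit Dn = s·(H − f)/(H + s − 2f) = 38900 × (47737.1 − 90) / (47737.1 + 38900 − 2 × 90) = 38900 × 47647.1 / 86457.1 ≈ 21438 mm ≈ 21.4 m.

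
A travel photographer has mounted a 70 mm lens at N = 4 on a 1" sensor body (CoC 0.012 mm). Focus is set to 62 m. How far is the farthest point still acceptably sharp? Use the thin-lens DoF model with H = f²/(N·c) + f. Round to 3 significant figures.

Hyperfocal distance H = f²/(N·c) + f = 70²/(4 × 0.012) + 70 = 4900/0.048 + 70 ≈ 102153.3 mm ≈ 102.2 m.
Far limit Df = s·(H − f)/(H − s) = 62000 × (102153.3 − 70) / (102153.3 − 62000) = 62000 × 102083.3 / 40153.3 ≈ 157625 mm ≈ 158 m.

158 m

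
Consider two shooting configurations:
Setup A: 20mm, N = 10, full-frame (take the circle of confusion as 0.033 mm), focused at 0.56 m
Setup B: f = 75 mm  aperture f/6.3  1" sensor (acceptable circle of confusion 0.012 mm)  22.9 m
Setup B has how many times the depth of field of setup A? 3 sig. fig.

24.9

Setup A: H = 20²/(10×0.033) + 20 ≈ 1232.1 mm; DoF = Df − Dn = 1009.92 − 387.41 ≈ 622.51 mm.
Setup B: H = 75²/(6.3×0.012) + 75 ≈ 74479.8 mm; DoF = Df − Dn = 33034 − 17524 ≈ 15510 mm.
Ratio = 15510 / 622.51 ≈ 24.9.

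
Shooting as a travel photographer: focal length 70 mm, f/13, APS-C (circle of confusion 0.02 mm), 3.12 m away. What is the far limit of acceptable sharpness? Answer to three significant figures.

Hyperfocal distance H = f²/(N·c) + f = 70²/(13 × 0.02) + 70 = 4900/0.26 + 70 ≈ 18916.2 mm ≈ 18.92 m.
Far limit Df = s·(H − f)/(H − s) = 3120 × (18916.2 − 70) / (18916.2 − 3120) = 3120 × 18846.2 / 15796.2 ≈ 3722.4 mm ≈ 3.72 m.

3.72 m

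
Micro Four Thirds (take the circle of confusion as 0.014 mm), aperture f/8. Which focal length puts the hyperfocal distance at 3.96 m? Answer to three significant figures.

21.0 mm

From H = f²/(N·c) + f, with f ≪ H: f ≈ √(H·N·c) = √(3960 × 8 × 0.014) = √443.52 ≈ 21.06 mm.
Exact: f² + N·c·f − N·c·H = 0 ⇒ f = (−N·c + √((N·c)² + 4·N·c·H))/2 = (−0.112 + √1774.1)/2 ≈ 21.004 mm ≈ 21.0 mm.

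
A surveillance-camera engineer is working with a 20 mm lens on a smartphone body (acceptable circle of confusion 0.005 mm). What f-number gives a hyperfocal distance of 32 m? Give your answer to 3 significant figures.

f/2.50

Rearrange H = f²/(N·c) + f for N: N = f² / ((H − f)·c).
N = 20² / ((32000 − 20) × 0.005) = 400 / 159.9 ≈ 2.50.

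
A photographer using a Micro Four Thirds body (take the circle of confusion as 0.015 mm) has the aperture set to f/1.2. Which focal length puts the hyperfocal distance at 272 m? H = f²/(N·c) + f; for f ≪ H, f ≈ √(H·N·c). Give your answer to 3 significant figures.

From H = f²/(N·c) + f, with f ≪ H: f ≈ √(H·N·c) = √(272000 × 1.2 × 0.015) = √4896.0 ≈ 69.97 mm.
The +f correction barely moves this — solving exactly, f² + N·c·f − N·c·H = 0 ⇒ f = (−N·c + √((N·c)² + 4·N·c·H))/2 = (−0.018 + √19584)/2 ≈ 69.962 mm, so f ≈ 70.0 mm.

70.0 mm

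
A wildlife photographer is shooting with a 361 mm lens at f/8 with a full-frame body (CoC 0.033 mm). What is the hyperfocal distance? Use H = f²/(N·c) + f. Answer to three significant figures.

Hyperfocal distance H = f²/(N·c) + f = 361²/(8 × 0.033) + 361 = 130321/0.264 + 361 ≈ 494001.2 mm ≈ 494 m.

494 m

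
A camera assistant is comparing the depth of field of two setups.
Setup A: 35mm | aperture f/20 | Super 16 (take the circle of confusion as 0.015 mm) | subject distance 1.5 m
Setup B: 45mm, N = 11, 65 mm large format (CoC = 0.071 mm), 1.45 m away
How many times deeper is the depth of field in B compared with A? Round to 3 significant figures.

Setup A: H = 35²/(20×0.015) + 35 ≈ 4118.3 mm; DoF = Df − Dn = 2339.3 − 1103.9 ≈ 1235.4 mm.
Setup B: H = 45²/(11×0.071) + 45 ≈ 2637.8 mm; DoF = Df − Dn = 3165.1 − 940.4 ≈ 2224.7 mm.
Ratio = 2224.7 / 1235.4 ≈ 1.80.

1.80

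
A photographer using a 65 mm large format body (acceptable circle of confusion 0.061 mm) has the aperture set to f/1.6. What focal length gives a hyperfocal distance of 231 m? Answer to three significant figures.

150 mm

From H = f²/(N·c) + f, with f ≪ H: f ≈ √(H·N·c) = √(231000 × 1.6 × 0.061) = √22546 ≈ 150.2 mm.
The +f correction barely moves this — solving exactly, f² + N·c·f − N·c·H = 0 ⇒ f = (−N·c + √((N·c)² + 4·N·c·H))/2 = (−0.0976 + √90182)/2 ≈ 150.10 mm, so f ≈ 150 mm.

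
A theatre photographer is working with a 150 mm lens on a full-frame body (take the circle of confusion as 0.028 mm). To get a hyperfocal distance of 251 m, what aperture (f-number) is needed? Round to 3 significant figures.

Rearrange H = f²/(N·c) + f for N: N = f² / ((H − f)·c).
N = 150² / ((251000 − 150) × 0.028) = 22500 / 7024 ≈ 3.20.

f/3.20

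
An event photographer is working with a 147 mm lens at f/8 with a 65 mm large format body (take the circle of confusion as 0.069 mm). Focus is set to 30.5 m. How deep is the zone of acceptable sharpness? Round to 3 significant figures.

119 m

Hyperfocal distance H = f²/(N·c) + f = 147²/(8 × 0.069) + 147 = 21609/0.552 + 147 ≈ 39293.7 mm ≈ 39.29 m.
Near limit Dn = s·(H − f)/(H + s − 2f) = 30500 × (39293.7 − 147) / (39293.7 + 30500 − 2 × 147) = 30500 × 39146.7 / 69499.7 ≈ 17180 mm.
Far limit Df = s·(H − f)/(H − s) = 30500 × (39293.7 − 147) / (39293.7 − 30500) = 30500 × 39146.7 / 8793.7 ≈ 135776 mm.
Depth of field = Df − Dn = 135776 − 17180 ≈ 118596 mm ≈ 119 m.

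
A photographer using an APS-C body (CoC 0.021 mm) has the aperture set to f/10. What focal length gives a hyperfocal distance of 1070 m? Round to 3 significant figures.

From H = f²/(N·c) + f, with f ≪ H: f ≈ √(H·N·c) = √(1070000 × 10 × 0.021) = √224700 ≈ 474.0 mm.
The +f correction barely moves this — solving exactly, f² + N·c·f − N·c·H = 0 ⇒ f = (−N·c + √((N·c)² + 4·N·c·H))/2 = (−0.21 + √898800)/2 ≈ 473.92 mm, so f ≈ 474 mm.

474 mm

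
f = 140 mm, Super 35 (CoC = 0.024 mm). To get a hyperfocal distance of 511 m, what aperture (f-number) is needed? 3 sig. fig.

Rearrange H = f²/(N·c) + f for N: N = f² / ((H − f)·c).
N = 140² / ((511000 − 140) × 0.024) = 19600 / 12261 ≈ 1.60.

f/1.60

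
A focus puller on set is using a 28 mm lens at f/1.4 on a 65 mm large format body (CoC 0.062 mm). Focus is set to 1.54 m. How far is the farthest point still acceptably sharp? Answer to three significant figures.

1.85 m

Hyperfocal distance H = f²/(N·c) + f = 28²/(1.4 × 0.062) + 28 = 784/0.0868 + 28 ≈ 9060.3 mm ≈ 9.060 m.
Far limit Df = s·(H − f)/(H − s) = 1540 × (9060.3 − 28) / (9060.3 − 1540) = 1540 × 9032.3 / 7520.3 ≈ 1849.6 mm ≈ 1.85 m.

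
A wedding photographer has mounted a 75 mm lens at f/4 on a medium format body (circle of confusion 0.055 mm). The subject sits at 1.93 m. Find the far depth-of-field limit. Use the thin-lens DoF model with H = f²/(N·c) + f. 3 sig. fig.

2.08 m

Hyperfocal distance H = f²/(N·c) + f = 75²/(4 × 0.055) + 75 = 5625/0.22 + 75 ≈ 25643.2 mm ≈ 25.64 m.
Far limit Df = s·(H − f)/(H − s) = 1930 × (25643.2 − 75) / (25643.2 − 1930) = 1930 × 25568.2 / 23713.2 ≈ 2081.0 mm ≈ 2.08 m.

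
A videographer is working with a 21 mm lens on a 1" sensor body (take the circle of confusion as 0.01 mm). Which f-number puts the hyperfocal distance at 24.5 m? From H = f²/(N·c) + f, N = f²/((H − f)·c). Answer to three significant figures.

f/1.80

Rearrange H = f²/(N·c) + f for N: N = f² / ((H − f)·c).
N = 21² / ((24500 − 21) × 0.01) = 441 / 244.8 ≈ 1.80.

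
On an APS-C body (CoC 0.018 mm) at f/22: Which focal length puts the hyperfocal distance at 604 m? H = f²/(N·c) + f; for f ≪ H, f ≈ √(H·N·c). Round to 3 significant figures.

489 mm

From H = f²/(N·c) + f, with f ≪ H: f ≈ √(H·N·c) = √(604000 × 22 × 0.018) = √239184 ≈ 489.1 mm.
The +f correction barely moves this — solving exactly, f² + N·c·f − N·c·H = 0 ⇒ f = (−N·c + √((N·c)² + 4·N·c·H))/2 = (−0.396 + √956736)/2 ≈ 488.87 mm, so f ≈ 489 mm.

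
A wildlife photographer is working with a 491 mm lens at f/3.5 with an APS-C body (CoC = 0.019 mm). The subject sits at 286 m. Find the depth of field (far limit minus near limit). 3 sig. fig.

Hyperfocal distance H = f²/(N·c) + f = 491²/(3.5 × 0.019) + 491 = 241081/0.0665 + 491 ≈ 3625769.2 mm ≈ 3626 m.
Near limit Dn = s·(H − f)/(H + s − 2f) = 286000 × (3625769.2 − 491) / (3625769.2 + 286000 − 2 × 491) = 286000 × 3625278.2 / 3910787.2 ≈ 265120 mm.
Far limit Df = s·(H − f)/(H − s) = 286000 × (3625769.2 − 491) / (3625769.2 − 286000) = 286000 × 3625278.2 / 3339769.2 ≈ 310449 mm.
Depth of field = Df − Dn = 310449 − 265120 ≈ 45329 mm ≈ 45.3 m.

45.3 m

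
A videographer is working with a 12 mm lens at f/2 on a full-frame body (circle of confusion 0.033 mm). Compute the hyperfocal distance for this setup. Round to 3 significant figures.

2.19 m

Hyperfocal distance H = f²/(N·c) + f = 12²/(2 × 0.033) + 12 = 144/0.066 + 12 ≈ 2193.8 mm ≈ 2.19 m.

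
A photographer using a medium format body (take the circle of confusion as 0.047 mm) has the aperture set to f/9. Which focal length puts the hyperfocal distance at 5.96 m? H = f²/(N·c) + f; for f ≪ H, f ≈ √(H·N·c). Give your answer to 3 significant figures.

From H = f²/(N·c) + f, with f ≪ H: f ≈ √(H·N·c) = √(5960 × 9 × 0.047) = √2521.1 ≈ 50.21 mm.
Exact: f² + N·c·f − N·c·H = 0 ⇒ f = (−N·c + √((N·c)² + 4·N·c·H))/2 = (−0.423 + √10084)/2 ≈ 49.999 mm ≈ 50.0 mm.

50.0 mm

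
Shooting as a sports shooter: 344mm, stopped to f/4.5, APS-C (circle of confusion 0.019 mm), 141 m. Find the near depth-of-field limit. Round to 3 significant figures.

Hyperfocal distance H = f²/(N·c) + f = 344²/(4.5 × 0.019) + 344 = 118336/0.0855 + 344 ≈ 1384390.8 mm ≈ 1384 m.
Near limit Dn = s·(H − f)/(H + s − 2f) = 141000 × (1384390.8 − 344) / (1384390.8 + 141000 − 2 × 344) = 141000 × 1384046.8 / 1524702.8 ≈ 127993 mm ≈ 128 m.

128 m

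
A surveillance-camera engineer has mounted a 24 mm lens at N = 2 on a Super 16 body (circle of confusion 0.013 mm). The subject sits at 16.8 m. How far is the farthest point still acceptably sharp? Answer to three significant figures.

69.2 m

Hyperfocal distance H = f²/(N·c) + f = 24²/(2 × 0.013) + 24 = 576/0.026 + 24 ≈ 22177.8 mm ≈ 22.18 m.
Far limit Df = s·(H − f)/(H − s) = 16800 × (22177.8 − 24) / (22177.8 − 16800) = 16800 × 22153.8 / 5377.8 ≈ 69207 mm ≈ 69.2 m.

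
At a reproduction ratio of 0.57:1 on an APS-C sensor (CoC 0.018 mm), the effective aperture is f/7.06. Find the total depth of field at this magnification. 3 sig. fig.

0.782 mm

At magnification m, DoF ≈ 2·N_eff·c/m² = 2 × 7.06 × 0.018 / 0.57² = 0.2542 / 0.3249 ≈ 0.782 mm.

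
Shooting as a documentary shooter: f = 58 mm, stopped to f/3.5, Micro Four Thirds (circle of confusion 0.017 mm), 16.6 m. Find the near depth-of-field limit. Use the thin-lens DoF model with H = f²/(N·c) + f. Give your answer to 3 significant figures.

Hyperfocal distance H = f²/(N·c) + f = 58²/(3.5 × 0.017) + 58 = 3364/0.0595 + 58 ≈ 56595.8 mm ≈ 56.60 m.
Near limit Dn = s·(H − f)/(H + s − 2f) = 16600 × (56595.8 − 58) / (56595.8 + 16600 − 2 × 58) = 16600 × 56537.8 / 73079.8 ≈ 12843 mm ≈ 12.8 m.

12.8 m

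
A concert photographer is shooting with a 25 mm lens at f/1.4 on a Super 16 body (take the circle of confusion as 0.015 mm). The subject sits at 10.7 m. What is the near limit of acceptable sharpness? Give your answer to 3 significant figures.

7.88 m

Hyperfocal distance H = f²/(N·c) + f = 25²/(1.4 × 0.015) + 25 = 625/0.021 + 25 ≈ 29786.9 mm ≈ 29.79 m.
Near limit Dn = s·(H − f)/(H + s − 2f) = 10700 × (29786.9 − 25) / (29786.9 + 10700 − 2 × 25) = 10700 × 29761.9 / 40436.9 ≈ 7875.3 mm ≈ 7.88 m.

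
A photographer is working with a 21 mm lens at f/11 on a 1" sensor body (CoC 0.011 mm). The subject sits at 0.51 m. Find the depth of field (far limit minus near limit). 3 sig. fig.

Hyperfocal distance H = f²/(N·c) + f = 21²/(11 × 0.011) + 21 = 441/0.121 + 21 ≈ 3665.6 mm ≈ 3.666 m.
Near limit Dn = s·(H − f)/(H + s − 2f) = 510 × (3665.6 − 21) / (3665.6 + 510 − 2 × 21) = 510 × 3644.6 / 4133.6 ≈ 449.67 mm.
Far limit Df = s·(H − f)/(H − s) = 510 × (3665.6 − 21) / (3665.6 − 510) = 510 × 3644.6 / 3155.6 ≈ 589.03 mm.
Depth of field = Df − Dn = 589.03 − 449.67 ≈ 139.36 mm.

139 mm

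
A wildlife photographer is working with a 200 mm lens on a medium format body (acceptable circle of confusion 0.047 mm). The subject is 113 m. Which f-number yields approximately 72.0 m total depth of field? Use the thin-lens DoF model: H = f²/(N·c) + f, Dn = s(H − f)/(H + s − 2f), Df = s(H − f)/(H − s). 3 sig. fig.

f/2.20

Write h = H − f = f²/(N·c). The thin-lens limits are Dn = s·h/(h + (s−f)) and Df = s·h/(h − (s−f)), so DoF = Df − Dn = 2·s·(s−f)·h / (h² − (s−f)²).
That is a quadratic in h: DoF·h² − 2·s·(s−f)·h − DoF·(s−f)² = 0 ⇒ h = (s−f)·(s + √(s² + DoF²)) / DoF = 112800 × (113000 + √(113000² + 72000²)) / 72000 = 112800 × (113000 + 133989) / 72000 ≈ 386949 mm.
Then N = f²/(c·h) = 200² / (0.047 × 386949) = 40000 / 18187 ≈ 2.20.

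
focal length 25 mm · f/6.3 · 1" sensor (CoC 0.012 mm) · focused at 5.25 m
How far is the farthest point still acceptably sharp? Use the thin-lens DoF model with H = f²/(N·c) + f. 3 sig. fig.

14.3 m

Hyperfocal distance H = f²/(N·c) + f = 25²/(6.3 × 0.012) + 25 = 625/0.0756 + 25 ≈ 8292.2 mm ≈ 8.292 m.
Far limit Df = s·(H − f)/(H − s) = 5250 × (8292.2 − 25) / (8292.2 − 5250) = 5250 × 8267.2 / 3042.2 ≈ 14267 mm ≈ 14.3 m.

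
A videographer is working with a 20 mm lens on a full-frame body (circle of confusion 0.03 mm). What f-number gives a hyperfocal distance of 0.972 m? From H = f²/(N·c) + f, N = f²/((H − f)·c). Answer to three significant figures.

Rearrange H = f²/(N·c) + f for N: N = f² / ((H − f)·c).
N = 20² / ((972 − 20) × 0.03) = 400 / 28.56 ≈ 14.

f/14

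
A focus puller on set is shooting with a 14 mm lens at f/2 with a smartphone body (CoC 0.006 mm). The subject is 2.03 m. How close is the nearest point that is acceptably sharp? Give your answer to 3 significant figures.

Hyperfocal distance H = f²/(N·c) + f = 14²/(2 × 0.006) + 14 = 196/0.012 + 14 ≈ 16347.3 mm ≈ 16.35 m.
Near limit Dn = s·(H − f)/(H + s − 2f) = 2030 × (16347.3 − 14) / (16347.3 + 2030 − 2 × 14) = 2030 × 16333.3 / 18349.3 ≈ 1807.0 mm ≈ 1.81 m.

1.81 m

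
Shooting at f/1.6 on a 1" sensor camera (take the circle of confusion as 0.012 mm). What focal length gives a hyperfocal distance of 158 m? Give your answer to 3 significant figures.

From H = f²/(N·c) + f, with f ≪ H: f ≈ √(H·N·c) = √(158000 × 1.6 × 0.012) = √3033.6 ≈ 55.08 mm.
The +f correction barely moves this — solving exactly, f² + N·c·f − N·c·H = 0 ⇒ f = (−N·c + √((N·c)² + 4·N·c·H))/2 = (−0.0192 + √12134)/2 ≈ 55.069 mm, so f ≈ 55.1 mm.

55.1 mm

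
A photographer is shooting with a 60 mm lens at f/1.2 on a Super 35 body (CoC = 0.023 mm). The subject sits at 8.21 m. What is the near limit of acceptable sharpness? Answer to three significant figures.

7.73 m

Hyperfocal distance H = f²/(N·c) + f = 60²/(1.2 × 0.023) + 60 = 3600/0.0276 + 60 ≈ 130494.8 mm ≈ 130.5 m.
Near limit Dn = s·(H − f)/(H + s − 2f) = 8210 × (130494.8 − 60) / (130494.8 + 8210 − 2 × 60) = 8210 × 130434.8 / 138584.8 ≈ 7727.2 mm ≈ 7.73 m.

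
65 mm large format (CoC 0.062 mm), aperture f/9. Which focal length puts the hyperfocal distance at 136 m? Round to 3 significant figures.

275 mm

From H = f²/(N·c) + f, with f ≪ H: f ≈ √(H·N·c) = √(136000 × 9 × 0.062) = √75888 ≈ 275.5 mm.
Exact: f² + N·c·f − N·c·H = 0 ⇒ f = (−N·c + √((N·c)² + 4·N·c·H))/2 = (−0.558 + √303552)/2 ≈ 275.20 mm ≈ 275 mm.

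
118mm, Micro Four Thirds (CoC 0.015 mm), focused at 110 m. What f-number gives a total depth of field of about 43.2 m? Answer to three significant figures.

f/1.60

Write h = H − f = f²/(N·c). The thin-lens limits are Dn = s·h/(h + (s−f)) and Df = s·h/(h − (s−f)), so DoF = Df − Dn = 2·s·(s−f)·h / (h² − (s−f)²).
That is a quadratic in h: DoF·h² − 2·s·(s−f)·h − DoF·(s−f)² = 0 ⇒ h = (s−f)·(s + √(s² + DoF²)) / DoF = 109882 × (110000 + √(110000² + 43200²)) / 43200 = 109882 × (110000 + 118179) / 43200 ≈ 580388 mm.
Then N = f²/(c·h) = 118² / (0.015 × 580388) = 13924 / 8705.8 ≈ 1.60.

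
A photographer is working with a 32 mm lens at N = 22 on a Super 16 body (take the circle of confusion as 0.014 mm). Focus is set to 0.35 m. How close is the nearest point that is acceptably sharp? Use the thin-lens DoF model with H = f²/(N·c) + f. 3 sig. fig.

Hyperfocal distance H = f²/(N·c) + f = 32²/(22 × 0.014) + 32 = 1024/0.308 + 32 ≈ 3356.7 mm ≈ 3.357 m.
Near limit Dn = s·(H − f)/(H + s − 2f) = 350 × (3356.7 − 32) / (3356.7 + 350 − 2 × 32) = 350 × 3324.7 / 3642.7 ≈ 319.45 mm.

319 mm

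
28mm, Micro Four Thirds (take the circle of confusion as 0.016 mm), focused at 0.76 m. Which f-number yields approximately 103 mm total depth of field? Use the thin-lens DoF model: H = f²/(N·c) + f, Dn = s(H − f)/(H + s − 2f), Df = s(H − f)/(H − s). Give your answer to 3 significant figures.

f/4.52

Write h = H − f = f²/(N·c). The thin-lens limits are Dn = s·h/(h + (s−f)) and Df = s·h/(h − (s−f)), so DoF = Df − Dn = 2·s·(s−f)·h / (h² − (s−f)²).
That is a quadratic in h: DoF·h² − 2·s·(s−f)·h − DoF·(s−f)² = 0 ⇒ h = (s−f)·(s + √(s² + DoF²)) / DoF = 732 × (760 + √(760² + 103²)) / 103 = 732 × (760 + 766.948) / 103 ≈ 10852 mm.
Then N = f²/(c·h) = 28² / (0.016 × 10852) = 784 / 173.63 ≈ 4.52.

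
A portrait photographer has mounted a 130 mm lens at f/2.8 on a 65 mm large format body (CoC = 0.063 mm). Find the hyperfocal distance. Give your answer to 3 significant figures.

Hyperfocal distance H = f²/(N·c) + f = 130²/(2.8 × 0.063) + 130 = 16900/0.1764 + 130 ≈ 95935.0 mm ≈ 95.9 m.

95.9 m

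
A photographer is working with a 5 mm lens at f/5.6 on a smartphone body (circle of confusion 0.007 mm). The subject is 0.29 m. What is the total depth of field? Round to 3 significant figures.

Hyperfocal distance H = f²/(N·c) + f = 5²/(5.6 × 0.007) + 5 = 25/0.0392 + 5 ≈ 642.8 mm ≈ 0.643 m.
Near limit Dn = s·(H − f)/(H + s − 2f) = 290 × (642.8 − 5) / (642.8 + 290 − 2 × 5) = 290 × 637.8 / 922.8 ≈ 200.43 mm.
Far limit Df = s·(H − f)/(H − s) = 290 × (642.8 − 5) / (642.8 − 290) = 290 × 637.8 / 352.8 ≈ 524.30 mm.
Depth of field = Df − Dn = 524.30 − 200.43 ≈ 323.87 mm.

324 mm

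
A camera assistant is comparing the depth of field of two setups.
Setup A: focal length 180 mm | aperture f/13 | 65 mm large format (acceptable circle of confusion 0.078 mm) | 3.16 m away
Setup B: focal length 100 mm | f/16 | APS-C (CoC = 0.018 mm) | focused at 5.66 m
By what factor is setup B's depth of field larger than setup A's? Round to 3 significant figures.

Setup A: H = 180²/(13×0.078) + 180 ≈ 32132.7 mm; DoF = Df − Dn = 3485.02 − 2890.43 ≈ 594.59 mm.
Setup B: H = 100²/(16×0.018) + 100 ≈ 34822.2 mm; DoF = Df − Dn = 6739.1 − 4878.8 ≈ 1860.3 mm.
Ratio = 1860.3 / 594.59 ≈ 3.13.

3.13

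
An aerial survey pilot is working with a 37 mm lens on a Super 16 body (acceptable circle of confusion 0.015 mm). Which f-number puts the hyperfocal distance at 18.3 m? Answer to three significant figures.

Rearrange H = f²/(N·c) + f for N: N = f² / ((H − f)·c).
N = 37² / ((18300 − 37) × 0.015) = 1369 / 273.9 ≈ 5.

f/5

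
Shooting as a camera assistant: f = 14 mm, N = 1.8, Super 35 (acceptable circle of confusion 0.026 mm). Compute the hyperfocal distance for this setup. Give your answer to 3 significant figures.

4.20 m

Hyperfocal distance H = f²/(N·c) + f = 14²/(1.8 × 0.026) + 14 = 196/0.0468 + 14 ≈ 4202.0 mm ≈ 4.20 m.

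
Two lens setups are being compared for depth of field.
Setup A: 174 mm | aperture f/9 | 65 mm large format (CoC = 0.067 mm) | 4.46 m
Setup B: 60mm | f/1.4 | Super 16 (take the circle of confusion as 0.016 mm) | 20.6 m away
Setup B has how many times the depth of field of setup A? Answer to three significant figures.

Setup A: H = 174²/(9×0.067) + 174 ≈ 50383.0 mm; DoF = Df − Dn = 4876.25 − 4109.22 ≈ 767.03 mm.
Setup B: H = 60²/(1.4×0.016) + 60 ≈ 160774.3 mm; DoF = Df − Dn = 23618.6 − 18265.6 ≈ 5353.0 mm.
Ratio = 5353.0 / 767.03 ≈ 6.98.

6.98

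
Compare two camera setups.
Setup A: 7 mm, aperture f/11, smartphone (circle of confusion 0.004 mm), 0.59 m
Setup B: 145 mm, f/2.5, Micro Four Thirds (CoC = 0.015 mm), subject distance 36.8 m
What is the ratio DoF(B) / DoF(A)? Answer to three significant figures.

Setup A: H = 7²/(11×0.004) + 7 ≈ 1120.6 mm; DoF = Df − Dn = 1238.22 − 387.26 ≈ 850.96 mm.
Setup B: H = 145²/(2.5×0.015) + 145 ≈ 560811.7 mm; DoF = Df − Dn = 39374.2 − 34541.7 ≈ 4832.5 mm.
Ratio = 4832.5 / 850.96 ≈ 5.68.

5.68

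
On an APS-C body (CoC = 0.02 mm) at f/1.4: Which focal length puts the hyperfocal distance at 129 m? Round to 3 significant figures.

60.1 mm

From H = f²/(N·c) + f, with f ≪ H: f ≈ √(H·N·c) = √(129000 × 1.4 × 0.02) = √3612.0 ≈ 60.10 mm.
The +f correction barely moves this — solving exactly, f² + N·c·f − N·c·H = 0 ⇒ f = (−N·c + √((N·c)² + 4·N·c·H))/2 = (−0.028 + √14448)/2 ≈ 60.086 mm, so f ≈ 60.1 mm.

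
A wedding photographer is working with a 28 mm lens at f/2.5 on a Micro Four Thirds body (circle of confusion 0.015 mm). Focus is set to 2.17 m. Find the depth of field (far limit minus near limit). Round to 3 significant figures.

Hyperfocal distance H = f²/(N·c) + f = 28²/(2.5 × 0.015) + 28 = 784/0.0375 + 28 ≈ 20934.7 mm ≈ 20.93 m.
Near limit Dn = s·(H − f)/(H + s − 2f) = 2170 × (20934.7 − 28) / (20934.7 + 2170 − 2 × 28) = 2170 × 20906.7 / 23048.7 ≈ 1968.33 mm.
Far limit Df = s·(H − f)/(H − s) = 2170 × (20934.7 − 28) / (20934.7 − 2170) = 2170 × 20906.7 / 18764.7 ≈ 2417.71 mm.
Depth of field = Df − Dn = 2417.71 − 1968.33 ≈ 449.38 mm.

449 mm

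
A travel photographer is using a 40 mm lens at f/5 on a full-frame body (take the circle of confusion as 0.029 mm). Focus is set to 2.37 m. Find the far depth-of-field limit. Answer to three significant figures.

Hyperfocal distance H = f²/(N·c) + f = 40²/(5 × 0.029) + 40 = 1600/0.145 + 40 ≈ 11074.5 mm ≈ 11.07 m.
Far limit Df = s·(H − f)/(H − s) = 2370 × (11074.5 − 40) / (11074.5 − 2370) = 2370 × 11034.5 / 8704.5 ≈ 3004.4 mm ≈ 3.00 m.

3.00 m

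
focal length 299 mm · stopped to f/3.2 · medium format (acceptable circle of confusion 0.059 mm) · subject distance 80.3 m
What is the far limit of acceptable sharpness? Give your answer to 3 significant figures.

Hyperfocal distance H = f²/(N·c) + f = 299²/(3.2 × 0.059) + 299 = 89401/0.1888 + 299 ≈ 473821.2 mm ≈ 473.8 m.
Far limit Df = s·(H − f)/(H − s) = 80300 × (473821.2 − 299) / (473821.2 − 80300) = 80300 × 473522.2 / 393521.2 ≈ 96625 mm ≈ 96.6 m.

96.6 m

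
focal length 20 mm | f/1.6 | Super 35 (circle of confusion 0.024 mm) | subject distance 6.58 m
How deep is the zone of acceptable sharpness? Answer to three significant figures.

13.7 m

Hyperfocal distance H = f²/(N·c) + f = 20²/(1.6 × 0.024) + 20 = 400/0.0384 + 20 ≈ 10436.7 mm ≈ 10.44 m.
Near limit Dn = s·(H − f)/(H + s − 2f) = 6580 × (10436.7 − 20) / (10436.7 + 6580 − 2 × 20) = 6580 × 10416.7 / 16976.7 ≈ 4037 mm.
Far limit Df = s·(H − f)/(H − s) = 6580 × (10436.7 − 20) / (10436.7 − 6580) = 6580 × 10416.7 / 3856.7 ≈ 17772 mm.
Depth of field = Df − Dn = 17772 − 4037 ≈ 13735 mm ≈ 13.7 m.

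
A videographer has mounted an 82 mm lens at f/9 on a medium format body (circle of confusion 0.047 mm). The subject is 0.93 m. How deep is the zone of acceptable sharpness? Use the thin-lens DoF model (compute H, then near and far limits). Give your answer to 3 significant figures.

99.5 mm

Hyperfocal distance H = f²/(N·c) + f = 82²/(9 × 0.047) + 82 = 6724/0.423 + 82 ≈ 15978.0 mm ≈ 15.98 m.
Near limit Dn = s·(H − f)/(H + s − 2f) = 930 × (15978.0 − 82) / (15978.0 + 930 − 2 × 82) = 930 × 15896.0 / 16744.0 ≈ 882.900 mm.
Far limit Df = s·(H − f)/(H − s) = 930 × (15978.0 − 82) / (15978.0 − 930) = 930 × 15896.0 / 15048.0 ≈ 982.408 mm.
Depth of field = Df − Dn = 982.408 − 882.900 ≈ 99.508 mm.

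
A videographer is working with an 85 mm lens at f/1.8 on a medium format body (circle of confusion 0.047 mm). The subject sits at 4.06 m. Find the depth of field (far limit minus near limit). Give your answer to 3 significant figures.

Hyperfocal distance H = f²/(N·c) + f = 85²/(1.8 × 0.047) + 85 = 7225/0.0846 + 85 ≈ 85486.9 mm ≈ 85.49 m.
Near limit Dn = s·(H − f)/(H + s − 2f) = 4060 × (85486.9 − 85) / (85486.9 + 4060 − 2 × 85) = 4060 × 85401.9 / 89376.9 ≈ 3879.43 mm.
Far limit Df = s·(H − f)/(H − s) = 4060 × (85486.9 − 85) / (85486.9 − 4060) = 4060 × 85401.9 / 81426.9 ≈ 4258.20 mm.
Depth of field = Df − Dn = 4258.20 − 3879.43 ≈ 378.77 mm.

379 mm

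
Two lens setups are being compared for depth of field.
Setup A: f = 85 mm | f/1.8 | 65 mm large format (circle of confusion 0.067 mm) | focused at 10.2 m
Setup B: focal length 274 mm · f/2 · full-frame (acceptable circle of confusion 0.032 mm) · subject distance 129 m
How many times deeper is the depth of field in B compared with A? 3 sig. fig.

8.08

Setup A: H = 85²/(1.8×0.067) + 85 ≈ 59993.8 mm; DoF = Df − Dn = 12272.0 − 8726.6 ≈ 3545.4 mm.
Setup B: H = 274²/(2×0.032) + 274 ≈ 1173336.5 mm; DoF = Df − Dn = 144901 − 116244 ≈ 28657 mm.
Ratio = 28657 / 3545.4 ≈ 8.08.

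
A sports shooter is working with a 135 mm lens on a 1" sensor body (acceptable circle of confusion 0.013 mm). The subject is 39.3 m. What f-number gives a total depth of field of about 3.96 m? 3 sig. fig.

f/1.80

Write h = H − f = f²/(N·c). The thin-lens limits are Dn = s·h/(h + (s−f)) and Df = s·h/(h − (s−f)), so DoF = Df − Dn = 2·s·(s−f)·h / (h² − (s−f)²).
That is a quadratic in h: DoF·h² − 2·s·(s−f)·h − DoF·(s−f)² = 0 ⇒ h = (s−f)·(s + √(s² + DoF²)) / DoF = 39165 × (39300 + √(39300² + 3960²)) / 3960 = 39165 × (39300 + 39499.0) / 3960 ≈ 779334 mm.
Then N = f²/(c·h) = 135² / (0.013 × 779334) = 18225 / 10131 ≈ 1.80.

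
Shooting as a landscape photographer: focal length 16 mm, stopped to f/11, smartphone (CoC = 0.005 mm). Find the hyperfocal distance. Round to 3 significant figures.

Hyperfocal distance H = f²/(N·c) + f = 16²/(11 × 0.005) + 16 = 256/0.055 + 16 ≈ 4670.5 mm ≈ 4.67 m.

4.67 m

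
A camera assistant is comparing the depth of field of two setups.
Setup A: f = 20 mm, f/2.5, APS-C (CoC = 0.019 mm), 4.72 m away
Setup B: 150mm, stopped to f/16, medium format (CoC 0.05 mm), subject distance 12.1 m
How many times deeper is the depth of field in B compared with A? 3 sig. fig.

1.64

Setup A: H = 20²/(2.5×0.019) + 20 ≈ 8441.1 mm; DoF = Df − Dn = 10681.8 − 3029.3 ≈ 7652.5 mm.
Setup B: H = 150²/(16×0.05) + 150 ≈ 28275.0 mm; DoF = Df − Dn = 21039 − 8492 ≈ 12547 mm.
Ratio = 12547 / 7652.5 ≈ 1.64.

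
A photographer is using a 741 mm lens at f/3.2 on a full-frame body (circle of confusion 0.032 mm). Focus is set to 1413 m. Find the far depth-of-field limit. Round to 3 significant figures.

Hyperfocal distance H = f²/(N·c) + f = 741²/(3.2 × 0.032) + 741 = 549081/0.1024 + 741 ≈ 5362860.1 mm ≈ 5363 m.
Far limit Df = s·(H − f)/(H − s) = 1413000 × (5362860.1 − 741) / (5362860.1 − 1413000) = 1413000 × 5362119.1 / 3949860.1 ≈ 1918213 mm ≈ 1920 m.

1920 m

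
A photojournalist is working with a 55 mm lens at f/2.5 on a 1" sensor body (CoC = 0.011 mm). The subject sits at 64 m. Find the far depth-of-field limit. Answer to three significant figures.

Hyperfocal distance H = f²/(N·c) + f = 55²/(2.5 × 0.011) + 55 = 3025/0.0275 + 55 ≈ 110055.0 mm ≈ 110.1 m.
Far limit Df = s·(H − f)/(H − s) = 64000 × (110055.0 − 55) / (110055.0 − 64000) = 64000 × 110000.0 / 46055.0 ≈ 152861 mm ≈ 153 m.

153 m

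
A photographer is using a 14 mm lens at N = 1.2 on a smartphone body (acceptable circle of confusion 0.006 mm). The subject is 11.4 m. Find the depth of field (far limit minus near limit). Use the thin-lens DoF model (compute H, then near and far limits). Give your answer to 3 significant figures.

Hyperfocal distance H = f²/(N·c) + f = 14²/(1.2 × 0.006) + 14 = 196/0.0072 + 14 ≈ 27236.2 mm ≈ 27.24 m.
Near limit Dn = s·(H − f)/(H + s − 2f) = 11400 × (27236.2 − 14) / (27236.2 + 11400 − 2 × 14) = 11400 × 27222.2 / 38608.2 ≈ 8038 mm.
Far limit Df = s·(H − f)/(H − s) = 11400 × (27236.2 − 14) / (27236.2 − 11400) = 11400 × 27222.2 / 15836.2 ≈ 19596 mm.
Depth of field = Df − Dn = 19596 − 8038 ≈ 11558 mm ≈ 11.6 m.

11.6 m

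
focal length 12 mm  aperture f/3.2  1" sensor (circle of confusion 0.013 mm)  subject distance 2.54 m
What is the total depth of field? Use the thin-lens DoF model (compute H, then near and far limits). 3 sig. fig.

7.95 m

Hyperfocal distance H = f²/(N·c) + f = 12²/(3.2 × 0.013) + 12 = 144/0.0416 + 12 ≈ 3473.5 mm ≈ 3.474 m.
Near limit Dn = s·(H − f)/(H + s − 2f) = 2540 × (3473.5 − 12) / (3473.5 + 2540 − 2 × 12) = 2540 × 3461.5 / 5989.5 ≈ 1467.9 mm.
Far limit Df = s·(H − f)/(H − s) = 2540 × (3473.5 − 12) / (3473.5 − 2540) = 2540 × 3461.5 / 933.5 ≈ 9418.3 mm.
Depth of field = Df − Dn = 9418.3 − 1467.9 ≈ 7950.4 mm ≈ 7.95 m.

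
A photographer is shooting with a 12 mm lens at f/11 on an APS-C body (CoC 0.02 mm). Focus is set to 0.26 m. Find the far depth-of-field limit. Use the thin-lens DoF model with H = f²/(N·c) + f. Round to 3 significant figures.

Hyperfocal distance H = f²/(N·c) + f = 12²/(11 × 0.02) + 12 = 144/0.22 + 12 ≈ 666.5 mm ≈ 0.667 m.
Far limit Df = s·(H − f)/(H − s) = 260 × (666.5 − 12) / (666.5 − 260) = 260 × 654.5 / 406.5 ≈ 418.60 mm.

419 mm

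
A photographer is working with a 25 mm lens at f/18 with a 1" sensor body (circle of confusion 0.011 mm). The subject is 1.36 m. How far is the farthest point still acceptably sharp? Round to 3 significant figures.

Hyperfocal distance H = f²/(N·c) + f = 25²/(18 × 0.011) + 25 = 625/0.198 + 25 ≈ 3181.6 mm ≈ 3.182 m.
Far limit Df = s·(H − f)/(H − s) = 1360 × (3181.6 − 25) / (3181.6 − 1360) = 1360 × 3156.6 / 1821.6 ≈ 2356.7 mm ≈ 2.36 m.

2.36 m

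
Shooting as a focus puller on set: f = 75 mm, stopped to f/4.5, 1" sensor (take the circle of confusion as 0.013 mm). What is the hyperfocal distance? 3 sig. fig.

96.2 m

Hyperfocal distance H = f²/(N·c) + f = 75²/(4.5 × 0.013) + 75 = 5625/0.0585 + 75 ≈ 96228.8 mm ≈ 96.2 m.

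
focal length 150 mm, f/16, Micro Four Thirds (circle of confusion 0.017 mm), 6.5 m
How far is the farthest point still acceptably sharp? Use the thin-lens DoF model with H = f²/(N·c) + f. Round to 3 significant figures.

Hyperfocal distance H = f²/(N·c) + f = 150²/(16 × 0.017) + 150 = 22500/0.272 + 150 ≈ 82870.6 mm ≈ 82.87 m.
Far limit Df = s·(H − f)/(H − s) = 6500 × (82870.6 − 150) / (82870.6 − 6500) = 6500 × 82720.6 / 76370.6 ≈ 7040.5 mm ≈ 7.04 m.

7.04 m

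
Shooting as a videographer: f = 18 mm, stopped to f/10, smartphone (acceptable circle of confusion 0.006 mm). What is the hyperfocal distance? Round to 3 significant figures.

Hyperfocal distance H = f²/(N·c) + f = 18²/(10 × 0.006) + 18 = 324/0.06 + 18 ≈ 5418.0 mm ≈ 5.42 m.

5.42 m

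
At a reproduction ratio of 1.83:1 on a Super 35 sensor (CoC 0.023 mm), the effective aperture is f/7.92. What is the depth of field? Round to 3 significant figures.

0.109 mm

At magnification m, DoF ≈ 2·N_eff·c/m² = 2 × 7.92 × 0.023 / 1.83² = 0.3643 / 3.349 ≈ 0.109 mm.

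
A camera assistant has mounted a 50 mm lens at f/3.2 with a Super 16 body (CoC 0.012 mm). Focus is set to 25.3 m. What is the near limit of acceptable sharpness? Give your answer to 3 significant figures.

Hyperfocal distance H = f²/(N·c) + f = 50²/(3.2 × 0.012) + 50 = 2500/0.0384 + 50 ≈ 65154.2 mm ≈ 65.15 m.
Near limit Dn = s·(H − f)/(H + s − 2f) = 25300 × (65154.2 − 50) / (65154.2 + 25300 − 2 × 50) = 25300 × 65104.2 / 90354.2 ≈ 18230 mm ≈ 18.2 m.

18.2 m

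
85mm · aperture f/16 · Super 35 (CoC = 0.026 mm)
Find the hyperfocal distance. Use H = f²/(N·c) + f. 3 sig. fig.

17.5 m

Hyperfocal distance H = f²/(N·c) + f = 85²/(16 × 0.026) + 85 = 7225/0.416 + 85 ≈ 17452.8 mm ≈ 17.5 m.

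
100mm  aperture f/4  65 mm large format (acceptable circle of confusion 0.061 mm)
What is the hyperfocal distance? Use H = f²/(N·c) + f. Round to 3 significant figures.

Hyperfocal distance H = f²/(N·c) + f = 100²/(4 × 0.061) + 100 = 10000/0.244 + 100 ≈ 41083.6 mm ≈ 41.1 m.

41.1 m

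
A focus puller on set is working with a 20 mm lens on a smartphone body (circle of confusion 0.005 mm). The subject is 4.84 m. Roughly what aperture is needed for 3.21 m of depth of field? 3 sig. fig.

f/5

Write h = H − f = f²/(N·c). The thin-lens limits are Dn = s·h/(h + (s−f)) and Df = s·h/(h − (s−f)), so DoF = Df − Dn = 2·s·(s−f)·h / (h² − (s−f)²).
That is a quadratic in h: DoF·h² − 2·s·(s−f)·h − DoF·(s−f)² = 0 ⇒ h = (s−f)·(s + √(s² + DoF²)) / DoF = 4820 × (4840 + √(4840² + 3210²)) / 3210 = 4820 × (4840 + 5807.73) / 3210 ≈ 15988 mm.
Then N = f²/(c·h) = 20² / (0.005 × 15988) = 400 / 79.941 ≈ 5.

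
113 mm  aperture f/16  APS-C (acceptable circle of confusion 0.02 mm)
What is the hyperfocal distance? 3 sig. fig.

40.0 m

Hyperfocal distance H = f²/(N·c) + f = 113²/(16 × 0.02) + 113 = 12769/0.32 + 113 ≈ 40016.1 mm ≈ 40.0 m.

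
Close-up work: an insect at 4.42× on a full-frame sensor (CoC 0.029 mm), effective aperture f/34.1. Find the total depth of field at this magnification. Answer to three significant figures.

At magnification m, DoF ≈ 2·N_eff·c/m² = 2 × 34.1 × 0.029 / 4.42² = 1.978 / 19.54 ≈ 0.101 mm.

0.101 mm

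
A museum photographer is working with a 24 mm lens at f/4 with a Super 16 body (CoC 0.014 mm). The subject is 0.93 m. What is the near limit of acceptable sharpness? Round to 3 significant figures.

0.855 m

Hyperfocal distance H = f²/(N·c) + f = 24²/(4 × 0.014) + 24 = 576/0.056 + 24 ≈ 10309.7 mm ≈ 10.31 m.
Near limit Dn = s·(H − f)/(H + s − 2f) = 930 × (10309.7 − 24) / (10309.7 + 930 − 2 × 24) = 930 × 10285.7 / 11191.7 ≈ 854.71 mm ≈ 0.855 m.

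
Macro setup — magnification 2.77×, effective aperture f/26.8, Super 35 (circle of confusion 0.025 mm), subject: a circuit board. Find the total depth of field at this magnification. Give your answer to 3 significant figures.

At magnification m, DoF ≈ 2·N_eff·c/m² = 2 × 26.8 × 0.025 / 2.77² = 1.34 / 7.673 ≈ 0.175 mm.

0.175 mm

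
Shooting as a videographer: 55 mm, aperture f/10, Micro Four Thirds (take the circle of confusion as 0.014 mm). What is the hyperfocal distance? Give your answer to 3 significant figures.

21.7 m

Hyperfocal distance H = f²/(N·c) + f = 55²/(10 × 0.014) + 55 = 3025/0.14 + 55 ≈ 21662.1 mm ≈ 21.7 m.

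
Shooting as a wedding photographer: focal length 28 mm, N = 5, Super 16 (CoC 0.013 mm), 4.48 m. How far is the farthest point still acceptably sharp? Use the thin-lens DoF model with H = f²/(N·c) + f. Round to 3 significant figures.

Hyperfocal distance H = f²/(N·c) + f = 28²/(5 × 0.013) + 28 = 784/0.065 + 28 ≈ 12089.5 mm ≈ 12.09 m.
Far limit Df = s·(H − f)/(H − s) = 4480 × (12089.5 − 28) / (12089.5 − 4480) = 4480 × 12061.5 / 7609.5 ≈ 7101.0 mm ≈ 7.10 m.

7.10 m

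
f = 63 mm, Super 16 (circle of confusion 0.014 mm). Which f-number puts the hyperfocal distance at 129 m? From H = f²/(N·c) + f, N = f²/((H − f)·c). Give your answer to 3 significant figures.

f/2.20

Rearrange H = f²/(N·c) + f for N: N = f² / ((H − f)·c).
N = 63² / ((129000 − 63) × 0.014) = 3969 / 1805 ≈ 2.20.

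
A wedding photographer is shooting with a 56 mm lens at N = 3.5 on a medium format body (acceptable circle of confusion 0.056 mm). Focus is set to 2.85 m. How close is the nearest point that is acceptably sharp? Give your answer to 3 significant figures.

2.43 m

Hyperfocal distance H = f²/(N·c) + f = 56²/(3.5 × 0.056) + 56 = 3136/0.196 + 56 ≈ 16056.0 mm ≈ 16.06 m.
Near limit Dn = s·(H − f)/(H + s − 2f) = 2850 × (16056.0 − 56) / (16056.0 + 2850 − 2 × 56) = 2850 × 16000.0 / 18794.0 ≈ 2426.3 mm ≈ 2.43 m.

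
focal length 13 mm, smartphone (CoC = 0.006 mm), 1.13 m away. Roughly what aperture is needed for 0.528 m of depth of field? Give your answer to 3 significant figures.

Write h = H − f = f²/(N·c). The thin-lens limits are Dn = s·h/(h + (s−f)) and Df = s·h/(h − (s−f)), so DoF = Df − Dn = 2·s·(s−f)·h / (h² − (s−f)²).
That is a quadratic in h: DoF·h² − 2·s·(s−f)·h − DoF·(s−f)² = 0 ⇒ h = (s−f)·(s + √(s² + DoF²)) / DoF = 1117 × (1130 + √(1130² + 528²)) / 528 = 1117 × (1130 + 1247.27) / 528 ≈ 5029.2 mm.
Then N = f²/(c·h) = 13² / (0.006 × 5029.2) = 169 / 30.175 ≈ 5.60.

f/5.60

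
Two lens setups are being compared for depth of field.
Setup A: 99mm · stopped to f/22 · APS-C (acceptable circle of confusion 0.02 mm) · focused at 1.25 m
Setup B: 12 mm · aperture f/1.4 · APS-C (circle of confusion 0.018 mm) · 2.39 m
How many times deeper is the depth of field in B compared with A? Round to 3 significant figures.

18.6

Setup A: H = 99²/(22×0.02) + 99 ≈ 22374.0 mm; DoF = Df − Dn = 1318.11 − 1188.58 ≈ 129.53 mm.
Setup B: H = 12²/(1.4×0.018) + 12 ≈ 5726.3 mm; DoF = Df − Dn = 4093.5 − 1687.7 ≈ 2405.8 mm.
Ratio = 2405.8 / 129.53 ≈ 18.6.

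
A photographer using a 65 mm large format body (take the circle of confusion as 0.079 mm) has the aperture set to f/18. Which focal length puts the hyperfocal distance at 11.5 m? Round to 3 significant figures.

From H = f²/(N·c) + f, with f ≪ H: f ≈ √(H·N·c) = √(11500 × 18 × 0.079) = √16353 ≈ 127.9 mm.
Exact: f² + N·c·f − N·c·H = 0 ⇒ f = (−N·c + √((N·c)² + 4·N·c·H))/2 = (−1.422 + √65414)/2 ≈ 127.17 mm ≈ 127 mm.

127 mm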